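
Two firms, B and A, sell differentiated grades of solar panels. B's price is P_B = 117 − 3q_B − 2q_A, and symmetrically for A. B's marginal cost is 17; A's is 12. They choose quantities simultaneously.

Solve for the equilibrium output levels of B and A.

Firm B's profit: π = q_B(117 − 3q_B − 2q_A) − 17q_B.
∂π/∂q_B = 100 − 6q_B − 2q_A = 0 ⇒ q_B = 50/3 − (1/3)q_A.
Similarly q_A = 17.5 − (1/3)q_B.
Solving the two reaction functions simultaneously: (1 − (−1/3)(−1/3))q_B = 50/3 − (1/3)·17.5, so (8/9)q_B = 65/6 and q_B = 12.1875.
Then q_A = 17.5 − (1/3)·12.1875 = 13.4375.

12.1875, 13.4375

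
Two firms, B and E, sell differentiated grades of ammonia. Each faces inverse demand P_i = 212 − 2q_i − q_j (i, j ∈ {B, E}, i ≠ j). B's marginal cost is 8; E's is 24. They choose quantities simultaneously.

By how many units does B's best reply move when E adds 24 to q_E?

Firm B's profit: π = q_B(212 − 2q_B − q_E) − 8q_B.
∂π/∂q_B = 204 − 4q_B − q_E = 0 ⇒ q_B = 51 − 0.25q_E.
The reaction-function slope is −0.25, so a 24-unit rise in q_E moves q_B by −0.25 × 24 = −6. B's best response falls — the actions are strategic substitutes.

-6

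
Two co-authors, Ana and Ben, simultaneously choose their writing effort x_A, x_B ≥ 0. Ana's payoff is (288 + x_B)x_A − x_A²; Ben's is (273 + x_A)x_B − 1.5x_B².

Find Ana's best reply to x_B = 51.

169.5

Expanding Ana's payoff: 288x_A + x_Bx_A − x_A².
∂π/∂x_A = 288 + x_B − 2x_A = 0, so x_A = 144 + 0.5x_B.
At x_B = 51: x_A = 144 + 0.5·51 = 169.5.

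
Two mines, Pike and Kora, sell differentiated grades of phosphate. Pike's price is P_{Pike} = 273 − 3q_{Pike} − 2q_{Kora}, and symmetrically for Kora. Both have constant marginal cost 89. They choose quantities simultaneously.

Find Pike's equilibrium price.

158

Mine Pike's profit: π = q_{Pike}(273 − 3q_{Pike} − 2q_{Kora}) − 89q_{Pike}.
∂π/∂q_{Pike} = 184 − 6q_{Pike} − 2q_{Kora} = 0 ⇒ q_{Pike} = 92/3 − (1/3)q_{Kora}.
Setting q_{Pike} = q_{Kora} in the reaction function: q_{Pike} = 92/3 − (1/3)q_{Pike}, so q_{Pike} = (92/3) / (4/3) = 23.
P_{Pike} = 273 − 3·23 − 2·23 = 158.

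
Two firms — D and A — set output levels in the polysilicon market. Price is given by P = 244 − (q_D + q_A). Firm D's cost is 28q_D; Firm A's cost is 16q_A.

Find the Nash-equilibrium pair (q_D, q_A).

68, 80

Firm D's profit: π = q_D(244 − (q_D + q_A)) − 28q_D.
∂π/∂q_D = 216 − 2q_D − q_A = 0, so q_D = 108 − 0.5q_A.
By the same steps for A: q_A = 114 − 0.5q_D.
Substituting the second reaction function into the first: q_D = 108 − 0.5(114 − 0.5q_D), which gives 0.75q_D = 51 ⇒ q_D = 68.
Then q_A = 114 − 0.5·68 = 80.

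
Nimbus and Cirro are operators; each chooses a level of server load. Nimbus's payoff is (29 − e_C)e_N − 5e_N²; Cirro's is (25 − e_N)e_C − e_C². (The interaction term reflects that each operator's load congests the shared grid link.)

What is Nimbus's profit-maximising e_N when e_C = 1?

Expanding Nimbus's payoff: 29e_N − e_Ce_N − 5e_N².
∂π/∂e_N = 29 − e_C − 10e_N = 0, so e_N = 2.9 − 0.1e_C.
At e_C = 1: e_N = 2.9 − 0.1·1 = 2.8.

2.8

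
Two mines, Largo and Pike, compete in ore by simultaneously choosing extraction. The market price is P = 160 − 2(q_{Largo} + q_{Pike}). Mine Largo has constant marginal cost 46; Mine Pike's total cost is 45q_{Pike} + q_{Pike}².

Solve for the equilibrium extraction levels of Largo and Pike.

22.7, 11.6

Mine Largo's profit: π = q_{Largo}(160 − 2(q_{Largo} + q_{Pike})) − 46q_{Largo}.
∂π/∂q_{Largo} = 114 − 4q_{Largo} − 2q_{Pike} = 0, so q_{Largo} = 28.5 − 0.5q_{Pike}.
For Pike: ∂π/∂q_{Pike} = 115 − 6q_{Pike} − 2q_{Largo} = 0 ⇒ q_{Pike} = 115/6 − (1/3)q_{Largo}.
Plugging q_{Pike} into Largo's best response: q_{Largo} = 28.5 − 0.5(115/6 − (1/3)q_{Largo}) ⇒ (5/6)q_{Largo} = 227/12, so q_{Largo} = 22.7.
Then q_{Pike} = 115/6 − (1/3)·22.7 = 11.6.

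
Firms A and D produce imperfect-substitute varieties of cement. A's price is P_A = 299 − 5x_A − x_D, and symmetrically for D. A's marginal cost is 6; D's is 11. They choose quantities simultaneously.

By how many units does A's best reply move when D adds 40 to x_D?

-4

Firm A's profit: π = x_A(299 − 5x_A − x_D) − 6x_A.
∂π/∂x_A = 293 − 10x_A − x_D = 0 ⇒ x_A = 29.3 − 0.1x_D.
The reaction-function slope is −0.1, so a 40-unit rise in x_D moves x_A by −0.1 × 40 = −4. A's best response falls — the actions are strategic substitutes.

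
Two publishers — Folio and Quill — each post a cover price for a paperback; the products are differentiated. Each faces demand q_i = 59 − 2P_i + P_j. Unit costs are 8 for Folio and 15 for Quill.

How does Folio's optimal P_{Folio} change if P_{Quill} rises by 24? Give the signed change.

6

Folio's profit: π = (P_{Folio} − 8)(59 − 2P_{Folio} + P_{Quill}).
∂π/∂P_{Folio} = 75 − 4P_{Folio} + P_{Quill} = 0 ⇒ P_{Folio} = 18.75 + 0.25P_{Quill}.
The reaction-function slope is 0.25, so a 24-unit rise in P_{Quill} moves P_{Folio} by 0.25 × 24 = 6. Folio's best response rises — the actions are strategic complements.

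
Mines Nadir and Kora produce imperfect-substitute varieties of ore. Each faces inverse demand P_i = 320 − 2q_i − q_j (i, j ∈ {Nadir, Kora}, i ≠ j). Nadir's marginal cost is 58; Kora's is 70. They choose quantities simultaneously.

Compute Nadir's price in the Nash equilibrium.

164.4

Mine Nadir's profit: π = q_{Nadir}(320 − 2q_{Nadir} − q_{Kora}) − 58q_{Nadir}.
∂π/∂q_{Nadir} = 262 − 4q_{Nadir} − q_{Kora} = 0 ⇒ q_{Nadir} = 65.5 − 0.25q_{Kora}.
Similarly q_{Kora} = 62.5 − 0.25q_{Nadir}.
Plugging q_{Kora} into Nadir's best response: q_{Nadir} = 65.5 − 0.25(62.5 − 0.25q_{Nadir}) ⇒ 0.9375q_{Nadir} = 49.875, so q_{Nadir} = 53.2.
Then q_{Kora} = 62.5 − 0.25·53.2 = 49.2.
P_{Nadir} = 320 − 2·53.2 − 49.2 = 164.4.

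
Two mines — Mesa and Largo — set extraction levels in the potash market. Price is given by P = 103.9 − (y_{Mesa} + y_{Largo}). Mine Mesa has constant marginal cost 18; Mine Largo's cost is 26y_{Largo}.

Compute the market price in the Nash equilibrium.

Mine Mesa's profit: π = y_{Mesa}(103.9 − (y_{Mesa} + y_{Largo})) − 18y_{Mesa}.
∂π/∂y_{Mesa} = 85.9 − 2y_{Mesa} − y_{Largo} = 0, so y_{Mesa} = 42.95 − 0.5y_{Largo}.
By the same steps for Largo: y_{Largo} = 38.95 − 0.5y_{Mesa}.
Substituting the second reaction function into the first: y_{Mesa} = 42.95 − 0.5(38.95 − 0.5y_{Mesa}), which gives 0.75y_{Mesa} = 23.475 ⇒ y_{Mesa} = 31.3.
Then y_{Largo} = 38.95 − 0.5·31.3 = 23.3.
Equilibrium price: P = 103.9 − 54.6 = 49.3.

49.3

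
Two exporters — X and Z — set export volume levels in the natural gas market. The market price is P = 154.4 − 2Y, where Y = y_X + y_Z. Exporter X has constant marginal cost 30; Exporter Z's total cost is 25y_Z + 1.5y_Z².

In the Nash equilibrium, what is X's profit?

Exporter X's profit: π = y_X(154.4 − 2(y_X + y_Z)) − 30y_X.
∂π/∂y_X = 124.4 − 4y_X − 2y_Z = 0, so y_X = 31.1 − 0.5y_Z.
For Z: ∂π/∂y_Z = 129.4 − 7y_Z − 2y_X = 0 ⇒ y_Z = 647/35 − (2/7)y_X.
Plugging y_Z into X's best response: y_X = 31.1 − 0.5(647/35 − (2/7)y_X) ⇒ (6/7)y_X = 153/7, so y_X = 25.5.
Then y_Z = 647/35 − (2/7)·25.5 = 11.2.
Price P = 154.4 − 2·36.7 = 81.
X's profit: (81 − 30)·25.5 = 1300.5.

1300.5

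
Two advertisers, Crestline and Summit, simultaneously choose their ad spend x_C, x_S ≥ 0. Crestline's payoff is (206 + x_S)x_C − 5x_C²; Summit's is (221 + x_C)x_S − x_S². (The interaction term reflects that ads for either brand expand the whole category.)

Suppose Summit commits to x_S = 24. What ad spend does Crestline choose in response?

23

Expanding Crestline's payoff: 206x_C + x_Sx_C − 5x_C².
∂π/∂x_C = 206 + x_S − 10x_C = 0, so x_C = 20.6 + 0.1x_S.
At x_S = 24: x_C = 20.6 + 0.1·24 = 23.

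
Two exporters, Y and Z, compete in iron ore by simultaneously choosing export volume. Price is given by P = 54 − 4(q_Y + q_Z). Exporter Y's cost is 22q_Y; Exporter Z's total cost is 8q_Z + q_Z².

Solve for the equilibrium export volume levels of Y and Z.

Exporter Y's profit: π = q_Y(54 − 4(q_Y + q_Z)) − 22q_Y.
∂π/∂q_Y = 32 − 8q_Y − 4q_Z = 0, so q_Y = 4 − 0.5q_Z.
For Z: ∂π/∂q_Z = 46 − 10q_Z − 4q_Y = 0 ⇒ q_Z = 4.6 − 0.4q_Y.
Plugging q_Z into Y's best response: q_Y = 4 − 0.5(4.6 − 0.4q_Y) ⇒ 0.8q_Y = 1.7, so q_Y = 2.125.
Then q_Z = 4.6 − 0.4·2.125 = 3.75.

2.125, 3.75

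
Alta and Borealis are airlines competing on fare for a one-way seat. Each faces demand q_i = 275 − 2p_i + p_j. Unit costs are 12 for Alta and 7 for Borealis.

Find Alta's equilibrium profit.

15138

Alta's profit: π = (p_{Alta} − 12)(275 − 2p_{Alta} + p_{Borealis}).
∂π/∂p_{Alta} = 299 − 4p_{Alta} + p_{Borealis} = 0 ⇒ p_{Alta} = 74.75 + 0.25p_{Borealis}.
Similarly p_{Borealis} = 72.25 + 0.25p_{Alta}.
Plugging p_{Borealis} into Alta's best response: p_{Alta} = 74.75 + 0.25(72.25 + 0.25p_{Alta}) ⇒ 0.9375p_{Alta} = 92.8125, so p_{Alta} = 99.
Then p_{Borealis} = 72.25 + 0.25·99 = 97.
q_{Alta} = 275 − 2·99 + 97 = 174.
Profit = (99 − 12)·174 = 15138.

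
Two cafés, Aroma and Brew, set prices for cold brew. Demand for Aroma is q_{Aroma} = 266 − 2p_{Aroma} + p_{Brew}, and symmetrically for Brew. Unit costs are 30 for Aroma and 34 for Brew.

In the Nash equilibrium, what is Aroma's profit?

Aroma's profit: π = (p_{Aroma} − 30)(266 − 2p_{Aroma} + p_{Brew}).
∂π/∂p_{Aroma} = 326 − 4p_{Aroma} + p_{Brew} = 0 ⇒ p_{Aroma} = 81.5 + 0.25p_{Brew}.
Similarly p_{Brew} = 83.5 + 0.25p_{Aroma}.
Plugging p_{Brew} into Aroma's best response: p_{Aroma} = 81.5 + 0.25(83.5 + 0.25p_{Aroma}) ⇒ 0.9375p_{Aroma} = 102.375, so p_{Aroma} = 109.2.
Then p_{Brew} = 83.5 + 0.25·109.2 = 110.8.
q_{Aroma} = 266 − 2·109.2 + 110.8 = 158.4.
Profit = (109.2 − 30)·158.4 = 12545.28.

12545.28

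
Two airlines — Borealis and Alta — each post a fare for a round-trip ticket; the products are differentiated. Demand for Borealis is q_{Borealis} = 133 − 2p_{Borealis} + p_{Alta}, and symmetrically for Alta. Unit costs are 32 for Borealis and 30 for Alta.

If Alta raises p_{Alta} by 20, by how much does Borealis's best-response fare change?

5

Borealis's profit: π = (p_{Borealis} − 32)(133 − 2p_{Borealis} + p_{Alta}).
∂π/∂p_{Borealis} = 197 − 4p_{Borealis} + p_{Alta} = 0 ⇒ p_{Borealis} = 49.25 + 0.25p_{Alta}.
The reaction-function slope is 0.25, so a 20-unit rise in p_{Alta} moves p_{Borealis} by 0.25 × 20 = 5. Borealis's best response rises — the actions are strategic complements.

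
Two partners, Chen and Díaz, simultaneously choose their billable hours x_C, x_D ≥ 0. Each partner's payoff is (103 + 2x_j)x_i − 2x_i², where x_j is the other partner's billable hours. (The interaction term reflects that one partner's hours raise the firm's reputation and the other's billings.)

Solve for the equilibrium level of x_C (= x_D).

51.5

Chen's payoff is (103 + 2x_D)x_C − 2x_C².
∂π/∂x_C = 103 + 2x_D − 4x_C = 0, so x_C = 25.75 + 0.5x_D.
By symmetry x_D = x_C; substituting into the reaction function, 0.5x_C = 25.75 and x_C = 51.5.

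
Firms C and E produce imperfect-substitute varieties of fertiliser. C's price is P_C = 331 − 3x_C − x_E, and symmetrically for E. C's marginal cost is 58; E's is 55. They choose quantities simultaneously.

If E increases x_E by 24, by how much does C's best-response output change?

-4

Firm C's profit: π = x_C(331 − 3x_C − x_E) − 58x_C.
∂π/∂x_C = 273 − 6x_C − x_E = 0 ⇒ x_C = 45.5 − (1/6)x_E.
The reaction-function slope is −1/6, so a 24-unit rise in x_E moves x_C by −1/6 × 24 = −4. C's best response falls — the actions are strategic substitutes.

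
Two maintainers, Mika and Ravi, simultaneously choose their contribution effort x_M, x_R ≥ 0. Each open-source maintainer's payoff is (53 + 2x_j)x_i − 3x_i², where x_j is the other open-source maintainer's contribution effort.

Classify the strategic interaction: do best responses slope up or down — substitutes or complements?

Mika's payoff is (53 + 2x_R)x_M − 3x_M².
∂π/∂x_M = 53 + 2x_R − 6x_M = 0, so x_M = 53/6 + (1/3)x_R.
The best-response slope dx_M/dx_R = 1/3 > 0: the reaction function is upward-sloping, so the choices are strategic complements.

strategic complements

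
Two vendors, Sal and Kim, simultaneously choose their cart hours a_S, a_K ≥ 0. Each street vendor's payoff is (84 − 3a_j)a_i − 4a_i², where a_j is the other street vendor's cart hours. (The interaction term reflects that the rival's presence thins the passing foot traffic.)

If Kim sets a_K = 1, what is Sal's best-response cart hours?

10.125

Sal's payoff is (84 − 3a_K)a_S − 4a_S².
∂π/∂a_S = 84 − 3a_K − 8a_S = 0, so a_S = 10.5 − 0.375a_K.
At a_K = 1: a_S = 10.5 − 0.375·1 = 10.125.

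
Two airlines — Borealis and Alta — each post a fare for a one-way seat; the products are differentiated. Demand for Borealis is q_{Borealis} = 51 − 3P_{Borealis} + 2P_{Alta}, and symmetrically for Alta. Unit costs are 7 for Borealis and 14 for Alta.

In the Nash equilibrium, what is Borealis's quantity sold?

Borealis's profit: π = (P_{Borealis} − 7)(51 − 3P_{Borealis} + 2P_{Alta}).
∂π/∂P_{Borealis} = 72 − 6P_{Borealis} + 2P_{Alta} = 0 ⇒ P_{Borealis} = 12 + (1/3)P_{Alta}.
Similarly P_{Alta} = 15.5 + (1/3)P_{Borealis}.
Substituting the second reaction function into the first: P_{Borealis} = 12 + (1/3)(15.5 + (1/3)P_{Borealis}), which gives (8/9)P_{Borealis} = 103/6 ⇒ P_{Borealis} = 19.3125.
Then P_{Alta} = 15.5 + (1/3)·19.3125 = 21.9375.
q_{Borealis} = 51 − 3·19.3125 + 2·21.9375 = 36.9375.

36.9375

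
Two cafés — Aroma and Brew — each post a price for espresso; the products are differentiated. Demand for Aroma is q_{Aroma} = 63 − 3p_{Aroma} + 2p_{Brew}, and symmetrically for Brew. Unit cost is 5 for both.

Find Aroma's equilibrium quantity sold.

43.5

Aroma's profit: π = (p_{Aroma} − 5)(63 − 3p_{Aroma} + 2p_{Brew}).
∂π/∂p_{Aroma} = 78 − 6p_{Aroma} + 2p_{Brew} = 0 ⇒ p_{Aroma} = 13 + (1/3)p_{Brew}.
The game is symmetric, so in equilibrium p_{Brew} = p_{Aroma}: the reaction function gives (2/3)p_{Aroma} = 13, hence p_{Aroma} = 19.5.
q_{Aroma} = 63 − 3·19.5 + 2·19.5 = 43.5.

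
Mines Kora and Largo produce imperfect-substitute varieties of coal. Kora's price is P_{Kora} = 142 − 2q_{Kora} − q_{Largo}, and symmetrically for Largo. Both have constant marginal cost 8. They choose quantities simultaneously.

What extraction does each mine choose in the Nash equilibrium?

26.8

Mine Kora's profit: π = q_{Kora}(142 − 2q_{Kora} − q_{Largo}) − 8q_{Kora}.
∂π/∂q_{Kora} = 134 − 4q_{Kora} − q_{Largo} = 0 ⇒ q_{Kora} = 33.5 − 0.25q_{Largo}.
The game is symmetric, so in equilibrium q_{Largo} = q_{Kora}: the reaction function gives 1.25q_{Kora} = 33.5, hence q_{Kora} = 26.8.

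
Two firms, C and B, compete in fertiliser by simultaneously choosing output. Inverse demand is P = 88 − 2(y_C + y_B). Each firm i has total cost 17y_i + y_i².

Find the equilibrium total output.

17.75

Firm C's profit: π = y_C(88 − 2(y_C + y_B)) − 17y_C − y_C².
∂π/∂y_C = 71 − 6y_C − 2y_B = 0, so y_C = 71/6 − (1/3)y_B.
By symmetry y_B = y_C; substituting into the reaction function, (4/3)y_C = 71/6 and y_C = 8.875.
Total output: 8.875 + 8.875 = 17.75.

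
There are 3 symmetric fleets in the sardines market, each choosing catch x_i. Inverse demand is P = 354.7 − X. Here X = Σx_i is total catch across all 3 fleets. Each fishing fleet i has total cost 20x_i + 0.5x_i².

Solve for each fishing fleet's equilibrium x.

66.94

A representative fishing fleet's profit is π_i = x_i(354.7 − X) − 20x_i − 0.5x_i², with X = x_i + Σ_{j≠i} x_j.
First-order condition: 334.7 − 3x_i − Σ_{j≠i} x_j = 0.
Imposing symmetry (x_j = x for all j) turns Σ_{j≠i} x_j into 2x, so 334.7 = 5x and x = 66.94.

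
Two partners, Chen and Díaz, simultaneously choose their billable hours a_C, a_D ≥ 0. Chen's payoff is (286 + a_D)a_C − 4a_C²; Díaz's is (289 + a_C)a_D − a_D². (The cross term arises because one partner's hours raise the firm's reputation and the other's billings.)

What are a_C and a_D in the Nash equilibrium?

57.4, 173.2

Expanding Chen's payoff: 286a_C + a_Da_C − 4a_C².
∂π/∂a_C = 286 + a_D − 8a_C = 0, so a_C = 35.75 + 0.125a_D.
Likewise for Díaz: a_D = 144.5 + 0.5a_C.
Solving the two reaction functions simultaneously: (1 − (0.125)(0.5))a_C = 35.75 + 0.125·144.5, so 0.9375a_C = 53.8125 and a_C = 57.4.
Then a_D = 144.5 + 0.5·57.4 = 173.2.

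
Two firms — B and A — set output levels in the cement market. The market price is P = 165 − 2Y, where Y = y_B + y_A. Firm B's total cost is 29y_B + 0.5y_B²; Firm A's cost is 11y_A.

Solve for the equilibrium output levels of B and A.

14.75, 31.125

Firm B's profit: π = y_B(165 − 2(y_B + y_A)) − 29y_B − 0.5y_B².
∂π/∂y_B = 136 − 5y_B − 2y_A = 0, so y_B = 27.2 − 0.4y_A.
For A: ∂π/∂y_A = 154 − 4y_A − 2y_B = 0 ⇒ y_A = 38.5 − 0.5y_B.
Plugging y_A into B's best response: y_B = 27.2 − 0.4(38.5 − 0.5y_B) ⇒ 0.8y_B = 11.8, so y_B = 14.75.
Then y_A = 38.5 − 0.5·14.75 = 31.125.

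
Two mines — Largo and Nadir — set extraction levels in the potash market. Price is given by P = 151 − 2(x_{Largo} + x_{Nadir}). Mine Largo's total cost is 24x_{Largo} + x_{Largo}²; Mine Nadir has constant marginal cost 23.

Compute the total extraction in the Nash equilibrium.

38.3

Mine Largo's profit: π = x_{Largo}(151 − 2(x_{Largo} + x_{Nadir})) − 24x_{Largo} − x_{Largo}².
∂π/∂x_{Largo} = 127 − 6x_{Largo} − 2x_{Nadir} = 0, so x_{Largo} = 127/6 − (1/3)x_{Nadir}.
For Nadir: ∂π/∂x_{Nadir} = 128 − 4x_{Nadir} − 2x_{Largo} = 0 ⇒ x_{Nadir} = 32 − 0.5x_{Largo}.
Solving the two reaction functions simultaneously: (1 − (−1/3)(−0.5))x_{Largo} = 127/6 − (1/3)·32, so (5/6)x_{Largo} = 10.5 and x_{Largo} = 12.6.
Then x_{Nadir} = 32 − 0.5·12.6 = 25.7.
Total extraction: 12.6 + 25.7 = 38.3.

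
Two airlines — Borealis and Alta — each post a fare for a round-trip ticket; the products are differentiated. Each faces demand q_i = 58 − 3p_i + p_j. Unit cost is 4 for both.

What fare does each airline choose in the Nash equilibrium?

Borealis's profit: π = (p_{Borealis} − 4)(58 − 3p_{Borealis} + p_{Alta}).
∂π/∂p_{Borealis} = 70 − 6p_{Borealis} + p_{Alta} = 0 ⇒ p_{Borealis} = 35/3 + (1/6)p_{Alta}.
The game is symmetric, so in equilibrium p_{Alta} = p_{Borealis}: the reaction function gives (5/6)p_{Borealis} = 35/3, hence p_{Borealis} = 14.

14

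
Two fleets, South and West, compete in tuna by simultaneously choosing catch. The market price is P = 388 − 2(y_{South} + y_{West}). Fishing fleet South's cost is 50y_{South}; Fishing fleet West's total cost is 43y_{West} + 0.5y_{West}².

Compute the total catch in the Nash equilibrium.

Fishing fleet South's profit: π = y_{South}(388 − 2(y_{South} + y_{West})) − 50y_{South}.
∂π/∂y_{South} = 338 − 4y_{South} − 2y_{West} = 0, so y_{South} = 84.5 − 0.5y_{West}.
For West: ∂π/∂y_{West} = 345 − 5y_{West} − 2y_{South} = 0 ⇒ y_{West} = 69 − 0.4y_{South}.
Solving the two reaction functions simultaneously: (1 − (−0.5)(−0.4))y_{South} = 84.5 − 0.5·69, so 0.8y_{South} = 50 and y_{South} = 62.5.
Then y_{West} = 69 − 0.4·62.5 = 44.
Total catch: 62.5 + 44 = 106.5.

106.5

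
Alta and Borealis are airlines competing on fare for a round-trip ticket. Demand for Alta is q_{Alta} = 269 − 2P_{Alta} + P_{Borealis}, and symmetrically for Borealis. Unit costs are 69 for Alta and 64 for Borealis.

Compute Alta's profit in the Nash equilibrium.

Alta's profit: π = (P_{Alta} − 69)(269 − 2P_{Alta} + P_{Borealis}).
∂π/∂P_{Alta} = 407 − 4P_{Alta} + P_{Borealis} = 0 ⇒ P_{Alta} = 101.75 + 0.25P_{Borealis}.
Similarly P_{Borealis} = 99.25 + 0.25P_{Alta}.
Substituting the second reaction function into the first: P_{Alta} = 101.75 + 0.25(99.25 + 0.25P_{Alta}), which gives 0.9375P_{Alta} = 126.5625 ⇒ P_{Alta} = 135.
Then P_{Borealis} = 99.25 + 0.25·135 = 133.
q_{Alta} = 269 − 2·135 + 133 = 132.
Profit = (135 − 69)·132 = 8712.

8712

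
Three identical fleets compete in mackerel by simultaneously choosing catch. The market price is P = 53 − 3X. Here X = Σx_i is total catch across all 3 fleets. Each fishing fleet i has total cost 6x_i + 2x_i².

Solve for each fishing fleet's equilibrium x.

2.9375

A representative fishing fleet's profit is π_i = x_i(53 − 3X) − 6x_i − 2x_i², with X = x_i + Σ_{j≠i} x_j.
First-order condition: 47 − 10x_i − 3Σ_{j≠i} x_j = 0.
In a symmetric equilibrium every fishing fleet chooses the same x, so Σ_{j≠i} x_j = 2x. The condition becomes 47 − 16x = 0, giving x = 47/16 = 2.9375.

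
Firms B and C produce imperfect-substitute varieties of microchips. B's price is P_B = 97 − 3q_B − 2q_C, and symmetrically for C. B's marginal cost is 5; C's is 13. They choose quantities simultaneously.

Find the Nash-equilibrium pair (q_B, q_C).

12, 10

Firm B's profit: π = q_B(97 − 3q_B − 2q_C) − 5q_B.
∂π/∂q_B = 92 − 6q_B − 2q_C = 0 ⇒ q_B = 46/3 − (1/3)q_C.
Similarly q_C = 14 − (1/3)q_B.
Substituting the second reaction function into the first: q_B = 46/3 − (1/3)(14 − (1/3)q_B), which gives (8/9)q_B = 32/3 ⇒ q_B = 12.
Then q_C = 14 − (1/3)·12 = 10.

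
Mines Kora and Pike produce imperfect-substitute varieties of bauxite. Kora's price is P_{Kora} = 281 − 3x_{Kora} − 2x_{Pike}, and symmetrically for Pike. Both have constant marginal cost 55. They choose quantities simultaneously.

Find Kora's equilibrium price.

139.75

Mine Kora's profit: π = x_{Kora}(281 − 3x_{Kora} − 2x_{Pike}) − 55x_{Kora}.
∂π/∂x_{Kora} = 226 − 6x_{Kora} − 2x_{Pike} = 0 ⇒ x_{Kora} = 113/3 − (1/3)x_{Pike}.
The game is symmetric, so in equilibrium x_{Pike} = x_{Kora}: the reaction function gives (4/3)x_{Kora} = 113/3, hence x_{Kora} = 28.25.
P_{Kora} = 281 − 3·28.25 − 2·28.25 = 139.75.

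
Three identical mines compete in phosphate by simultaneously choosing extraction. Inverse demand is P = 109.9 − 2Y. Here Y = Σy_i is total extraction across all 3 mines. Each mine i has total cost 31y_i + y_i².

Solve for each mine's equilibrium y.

7.89

A representative mine's profit is π_i = y_i(109.9 − 2Y) − 31y_i − y_i², with Y = y_i + Σ_{j≠i} y_j.
First-order condition: 78.9 − 6y_i − 2Σ_{j≠i} y_j = 0.
In a symmetric equilibrium every mine chooses the same y, so Σ_{j≠i} y_j = 2y. The condition becomes 78.9 − 10y = 0, giving y = 78.9/10 = 7.89.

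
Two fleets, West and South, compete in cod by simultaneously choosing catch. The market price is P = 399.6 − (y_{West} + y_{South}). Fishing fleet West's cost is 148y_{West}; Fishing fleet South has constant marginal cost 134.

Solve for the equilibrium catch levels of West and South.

Fishing fleet West's profit: π = y_{West}(399.6 − (y_{West} + y_{South})) − 148y_{West}.
∂π/∂y_{West} = 251.6 − 2y_{West} − y_{South} = 0, so y_{West} = 125.8 − 0.5y_{South}.
By the same steps for South: y_{South} = 132.8 − 0.5y_{West}.
Substituting the second reaction function into the first: y_{West} = 125.8 − 0.5(132.8 − 0.5y_{West}), which gives 0.75y_{West} = 59.4 ⇒ y_{West} = 79.2.
Then y_{South} = 132.8 − 0.5·79.2 = 93.2.

79.2, 93.2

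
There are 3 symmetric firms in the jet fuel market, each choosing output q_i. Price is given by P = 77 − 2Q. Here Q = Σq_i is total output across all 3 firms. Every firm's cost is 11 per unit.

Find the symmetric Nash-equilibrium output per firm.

A representative firm's profit is π_i = q_i(77 − 2Q) − 11q_i, with Q = q_i + Σ_{j≠i} q_j.
First-order condition: 66 − 4q_i − 2Σ_{j≠i} q_j = 0.
With identical firms, set every q_j = q: then 66 − 4q − 4q = 0, i.e. q = 66/8 = 8.25.

8.25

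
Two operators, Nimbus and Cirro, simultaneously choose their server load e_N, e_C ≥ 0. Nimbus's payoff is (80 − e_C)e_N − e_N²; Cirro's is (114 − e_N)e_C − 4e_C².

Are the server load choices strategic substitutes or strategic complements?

Expanding Nimbus's payoff: 80e_N − e_Ce_N − e_N².
∂π/∂e_N = 80 − e_C − 2e_N = 0, so e_N = 40 − 0.5e_C.
The best-response slope de_N/de_C = −0.5 < 0: the reaction function is downward-sloping, so the choices are strategic substitutes.

strategic substitutes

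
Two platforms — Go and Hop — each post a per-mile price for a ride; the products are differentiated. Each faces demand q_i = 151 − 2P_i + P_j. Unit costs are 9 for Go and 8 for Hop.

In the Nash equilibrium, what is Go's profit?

Go's profit: π = (P_{Go} − 9)(151 − 2P_{Go} + P_{Hop}).
∂π/∂P_{Go} = 169 − 4P_{Go} + P_{Hop} = 0 ⇒ P_{Go} = 42.25 + 0.25P_{Hop}.
Similarly P_{Hop} = 41.75 + 0.25P_{Go}.
Plugging P_{Hop} into Go's best response: P_{Go} = 42.25 + 0.25(41.75 + 0.25P_{Go}) ⇒ 0.9375P_{Go} = 52.6875, so P_{Go} = 56.2.
Then P_{Hop} = 41.75 + 0.25·56.2 = 55.8.
q_{Go} = 151 − 2·56.2 + 55.8 = 94.4.
Profit = (56.2 − 9)·94.4 = 4455.68.

4455.68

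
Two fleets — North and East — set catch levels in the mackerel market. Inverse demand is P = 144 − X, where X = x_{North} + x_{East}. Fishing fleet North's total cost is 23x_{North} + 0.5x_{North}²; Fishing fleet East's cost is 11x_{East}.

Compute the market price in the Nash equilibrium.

66.6

Fishing fleet North's profit: π = x_{North}(144 − (x_{North} + x_{East})) − 23x_{North} − 0.5x_{North}².
∂π/∂x_{North} = 121 − 3x_{North} − x_{East} = 0, so x_{North} = 121/3 − (1/3)x_{East}.
For East: ∂π/∂x_{East} = 133 − 2x_{East} − x_{North} = 0 ⇒ x_{East} = 66.5 − 0.5x_{North}.
Substituting the second reaction function into the first: x_{North} = 121/3 − (1/3)(66.5 − 0.5x_{North}), which gives (5/6)x_{North} = 109/6 ⇒ x_{North} = 21.8.
Then x_{East} = 66.5 − 0.5·21.8 = 55.6.
Equilibrium price: P = 144 − 77.4 = 66.6.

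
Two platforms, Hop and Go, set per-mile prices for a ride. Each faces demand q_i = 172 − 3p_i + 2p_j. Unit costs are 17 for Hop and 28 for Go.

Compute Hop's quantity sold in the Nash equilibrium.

Hop's profit: π = (p_{Hop} − 17)(172 − 3p_{Hop} + 2p_{Go}).
∂π/∂p_{Hop} = 223 − 6p_{Hop} + 2p_{Go} = 0 ⇒ p_{Hop} = 223/6 + (1/3)p_{Go}.
Similarly p_{Go} = 128/3 + (1/3)p_{Hop}.
Substituting the second reaction function into the first: p_{Hop} = 223/6 + (1/3)(128/3 + (1/3)p_{Hop}), which gives (8/9)p_{Hop} = 925/18 ⇒ p_{Hop} = 57.8125.
Then p_{Go} = 128/3 + (1/3)·57.8125 = 61.9375.
q_{Hop} = 172 − 3·57.8125 + 2·61.9375 = 122.4375.

122.4375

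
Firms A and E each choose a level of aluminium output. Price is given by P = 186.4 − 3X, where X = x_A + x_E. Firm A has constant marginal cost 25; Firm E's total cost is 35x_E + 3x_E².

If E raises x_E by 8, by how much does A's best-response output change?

-4

Firm A's profit: π = x_A(186.4 − 3(x_A + x_E)) − 25x_A.
∂π/∂x_A = 161.4 − 6x_A − 3x_E = 0, so x_A = 26.9 − 0.5x_E.
The reaction-function slope is −0.5, so an 8-unit rise in x_E moves x_A by −0.5 × 8 = −4. A's best response falls — the actions are strategic substitutes.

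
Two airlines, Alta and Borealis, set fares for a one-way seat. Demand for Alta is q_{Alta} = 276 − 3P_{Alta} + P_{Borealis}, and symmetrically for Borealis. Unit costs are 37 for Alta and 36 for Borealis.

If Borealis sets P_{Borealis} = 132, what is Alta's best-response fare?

86.5

Alta's profit: π = (P_{Alta} − 37)(276 − 3P_{Alta} + P_{Borealis}).
∂π/∂P_{Alta} = 387 − 6P_{Alta} + P_{Borealis} = 0 ⇒ P_{Alta} = 64.5 + (1/6)P_{Borealis}.
At P_{Borealis} = 132: P_{Alta} = 64.5 + (1/6)·132 = 86.5.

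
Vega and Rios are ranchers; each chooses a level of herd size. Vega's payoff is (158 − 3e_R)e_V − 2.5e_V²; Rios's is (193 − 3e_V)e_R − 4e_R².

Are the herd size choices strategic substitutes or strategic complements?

strategic substitutes

Expanding Vega's payoff: 158e_V − 3e_Re_V − 2.5e_V².
∂π/∂e_V = 158 − 3e_R − 5e_V = 0, so e_V = 31.6 − 0.6e_R.
The best-response slope de_V/de_R = −0.6 < 0: the reaction function is downward-sloping, so the choices are strategic substitutes.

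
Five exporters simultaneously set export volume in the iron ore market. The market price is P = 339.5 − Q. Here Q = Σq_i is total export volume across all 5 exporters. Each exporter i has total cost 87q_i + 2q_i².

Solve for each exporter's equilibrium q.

A representative exporter's profit is π_i = q_i(339.5 − Q) − 87q_i − 2q_i², with Q = q_i + Σ_{j≠i} q_j.
First-order condition: 252.5 − 6q_i − Σ_{j≠i} q_j = 0.
With identical exporters, set every q_j = q: then 252.5 − 6q − 4q = 0, i.e. q = 252.5/10 = 25.25.

25.25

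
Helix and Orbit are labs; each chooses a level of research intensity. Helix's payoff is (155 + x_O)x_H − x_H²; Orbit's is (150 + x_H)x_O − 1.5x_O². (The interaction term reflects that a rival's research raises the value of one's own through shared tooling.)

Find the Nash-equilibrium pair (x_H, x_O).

123, 91

Expanding Helix's payoff: 155x_H + x_Ox_H − x_H².
∂π/∂x_H = 155 + x_O − 2x_H = 0, so x_H = 77.5 + 0.5x_O.
Likewise for Orbit: x_O = 50 + (1/3)x_H.
Solving the two reaction functions simultaneously: (1 − (0.5)(1/3))x_H = 77.5 + 0.5·50, so (5/6)x_H = 102.5 and x_H = 123.
Then x_O = 50 + (1/3)·123 = 91.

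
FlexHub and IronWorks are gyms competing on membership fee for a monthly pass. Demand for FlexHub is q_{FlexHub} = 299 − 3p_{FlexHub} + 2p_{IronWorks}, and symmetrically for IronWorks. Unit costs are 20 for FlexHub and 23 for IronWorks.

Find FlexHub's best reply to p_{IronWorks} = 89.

89.5

FlexHub's profit: π = (p_{FlexHub} − 20)(299 − 3p_{FlexHub} + 2p_{IronWorks}).
∂π/∂p_{FlexHub} = 359 − 6p_{FlexHub} + 2p_{IronWorks} = 0 ⇒ p_{FlexHub} = 359/6 + (1/3)p_{IronWorks}.
At p_{IronWorks} = 89: p_{FlexHub} = 359/6 + (1/3)·89 = 89.5.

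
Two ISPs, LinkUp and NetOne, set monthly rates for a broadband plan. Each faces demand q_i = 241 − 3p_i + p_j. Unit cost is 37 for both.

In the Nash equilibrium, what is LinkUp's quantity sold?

LinkUp's profit: π = (p_{LinkUp} − 37)(241 − 3p_{LinkUp} + p_{NetOne}).
∂π/∂p_{LinkUp} = 352 − 6p_{LinkUp} + p_{NetOne} = 0 ⇒ p_{LinkUp} = 176/3 + (1/6)p_{NetOne}.
The game is symmetric, so in equilibrium p_{NetOne} = p_{LinkUp}: the reaction function gives (5/6)p_{LinkUp} = 176/3, hence p_{LinkUp} = 70.4.
q_{LinkUp} = 241 − 3·70.4 + 70.4 = 100.2.

100.2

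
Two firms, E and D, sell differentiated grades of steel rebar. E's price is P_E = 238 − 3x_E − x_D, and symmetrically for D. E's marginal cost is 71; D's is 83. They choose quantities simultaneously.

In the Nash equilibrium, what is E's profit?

Firm E's profit: π = x_E(238 − 3x_E − x_D) − 71x_E.
∂π/∂x_E = 167 − 6x_E − x_D = 0 ⇒ x_E = 167/6 − (1/6)x_D.
Similarly x_D = 155/6 − (1/6)x_E.
Substituting the second reaction function into the first: x_E = 167/6 − (1/6)(155/6 − (1/6)x_E), which gives (35/36)x_E = 847/36 ⇒ x_E = 24.2.
Then x_D = 155/6 − (1/6)·24.2 = 21.8.
P_E = 238 − 3·24.2 − 21.8 = 143.6.
Profit = (143.6 − 71)·24.2 = 1756.92.

1756.92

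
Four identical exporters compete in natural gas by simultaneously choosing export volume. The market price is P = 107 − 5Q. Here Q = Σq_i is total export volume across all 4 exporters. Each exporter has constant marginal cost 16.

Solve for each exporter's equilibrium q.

A representative exporter's profit is π_i = q_i(107 − 5Q) − 16q_i, with Q = q_i + Σ_{j≠i} q_j.
First-order condition: 91 − 10q_i − 5Σ_{j≠i} q_j = 0.
Imposing symmetry (q_j = q for all j) turns Σ_{j≠i} q_j into 3q, so 91 = 25q and q = 3.64.

3.64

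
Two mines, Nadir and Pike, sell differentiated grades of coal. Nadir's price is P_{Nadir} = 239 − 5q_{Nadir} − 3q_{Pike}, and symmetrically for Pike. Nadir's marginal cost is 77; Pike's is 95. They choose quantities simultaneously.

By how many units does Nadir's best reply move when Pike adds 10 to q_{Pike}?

-3

Mine Nadir's profit: π = q_{Nadir}(239 − 5q_{Nadir} − 3q_{Pike}) − 77q_{Nadir}.
∂π/∂q_{Nadir} = 162 − 10q_{Nadir} − 3q_{Pike} = 0 ⇒ q_{Nadir} = 16.2 − 0.3q_{Pike}.
The reaction-function slope is −0.3, so a 10-unit rise in q_{Pike} moves q_{Nadir} by −0.3 × 10 = −3. Nadir's best response falls — the actions are strategic substitutes.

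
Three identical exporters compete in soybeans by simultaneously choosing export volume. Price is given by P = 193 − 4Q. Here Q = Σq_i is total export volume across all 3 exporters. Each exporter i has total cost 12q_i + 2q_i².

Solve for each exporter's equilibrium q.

9.05

A representative exporter's profit is π_i = q_i(193 − 4Q) − 12q_i − 2q_i², with Q = q_i + Σ_{j≠i} q_j.
First-order condition: 181 − 12q_i − 4Σ_{j≠i} q_j = 0.
In a symmetric equilibrium every exporter chooses the same q, so Σ_{j≠i} q_j = 2q. The condition becomes 181 − 20q = 0, giving q = 181/20 = 9.05.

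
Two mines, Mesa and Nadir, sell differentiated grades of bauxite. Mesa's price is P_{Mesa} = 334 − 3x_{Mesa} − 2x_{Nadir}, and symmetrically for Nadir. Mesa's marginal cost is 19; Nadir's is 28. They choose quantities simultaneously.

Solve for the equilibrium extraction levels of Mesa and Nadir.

Mine Mesa's profit: π = x_{Mesa}(334 − 3x_{Mesa} − 2x_{Nadir}) − 19x_{Mesa}.
∂π/∂x_{Mesa} = 315 − 6x_{Mesa} − 2x_{Nadir} = 0 ⇒ x_{Mesa} = 52.5 − (1/3)x_{Nadir}.
Similarly x_{Nadir} = 51 − (1/3)x_{Mesa}.
Substituting the second reaction function into the first: x_{Mesa} = 52.5 − (1/3)(51 − (1/3)x_{Mesa}), which gives (8/9)x_{Mesa} = 35.5 ⇒ x_{Mesa} = 39.9375.
Then x_{Nadir} = 51 − (1/3)·39.9375 = 37.6875.

39.9375, 37.6875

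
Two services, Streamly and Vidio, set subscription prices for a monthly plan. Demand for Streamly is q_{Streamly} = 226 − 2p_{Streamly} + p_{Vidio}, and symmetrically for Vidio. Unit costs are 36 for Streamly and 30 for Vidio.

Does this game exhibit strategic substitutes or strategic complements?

strategic complements

Streamly's profit: π = (p_{Streamly} − 36)(226 − 2p_{Streamly} + p_{Vidio}).
∂π/∂p_{Streamly} = 298 − 4p_{Streamly} + p_{Vidio} = 0 ⇒ p_{Streamly} = 74.5 + 0.25p_{Vidio}.
The best-response slope dp_{Streamly}/dp_{Vidio} = 0.25 > 0: the reaction function is upward-sloping, so the choices are strategic complements.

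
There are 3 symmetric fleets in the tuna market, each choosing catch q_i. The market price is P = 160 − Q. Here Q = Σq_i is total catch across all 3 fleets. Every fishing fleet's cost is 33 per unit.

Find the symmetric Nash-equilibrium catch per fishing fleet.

31.75

A representative fishing fleet's profit is π_i = q_i(160 − Q) − 33q_i, with Q = q_i + Σ_{j≠i} q_j.
First-order condition: 127 − 2q_i − Σ_{j≠i} q_j = 0.
Imposing symmetry (q_j = q for all j) turns Σ_{j≠i} q_j into 2q, so 127 = 4q and q = 31.75.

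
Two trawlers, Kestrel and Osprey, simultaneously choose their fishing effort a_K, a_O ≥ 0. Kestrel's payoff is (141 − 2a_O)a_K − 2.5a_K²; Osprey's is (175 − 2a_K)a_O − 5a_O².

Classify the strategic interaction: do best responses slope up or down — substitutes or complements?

Expanding Kestrel's payoff: 141a_K − 2a_Oa_K − 2.5a_K².
∂π/∂a_K = 141 − 2a_O − 5a_K = 0, so a_K = 28.2 − 0.4a_O.
The best-response slope da_K/da_O = −0.4 < 0: the reaction function is downward-sloping, so the choices are strategic substitutes.

strategic substitutes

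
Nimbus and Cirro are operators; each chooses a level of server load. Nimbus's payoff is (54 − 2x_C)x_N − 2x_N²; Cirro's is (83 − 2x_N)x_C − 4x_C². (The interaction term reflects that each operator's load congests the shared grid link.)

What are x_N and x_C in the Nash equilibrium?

Expanding Nimbus's payoff: 54x_N − 2x_Cx_N − 2x_N².
∂π/∂x_N = 54 − 2x_C − 4x_N = 0, so x_N = 13.5 − 0.5x_C.
Likewise for Cirro: x_C = 10.375 − 0.25x_N.
Substituting the second reaction function into the first: x_N = 13.5 − 0.5(10.375 − 0.25x_N), which gives 0.875x_N = 8.3125 ⇒ x_N = 9.5.
Then x_C = 10.375 − 0.25·9.5 = 8.

9.5, 8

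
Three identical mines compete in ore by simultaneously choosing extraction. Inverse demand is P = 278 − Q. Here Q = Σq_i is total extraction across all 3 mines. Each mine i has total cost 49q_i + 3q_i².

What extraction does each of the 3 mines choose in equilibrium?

22.9

A representative mine's profit is π_i = q_i(278 − Q) − 49q_i − 3q_i², with Q = q_i + Σ_{j≠i} q_j.
First-order condition: 229 − 8q_i − Σ_{j≠i} q_j = 0.
With identical mines, set every q_j = q: then 229 − 8q − 2q = 0, i.e. q = 229/10 = 22.9.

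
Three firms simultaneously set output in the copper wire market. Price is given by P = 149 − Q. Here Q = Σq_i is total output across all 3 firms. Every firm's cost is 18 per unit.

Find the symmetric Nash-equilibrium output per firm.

A representative firm's profit is π_i = q_i(149 − Q) − 18q_i, with Q = q_i + Σ_{j≠i} q_j.
First-order condition: 131 − 2q_i − Σ_{j≠i} q_j = 0.
Imposing symmetry (q_j = q for all j) turns Σ_{j≠i} q_j into 2q, so 131 = 4q and q = 32.75.

32.75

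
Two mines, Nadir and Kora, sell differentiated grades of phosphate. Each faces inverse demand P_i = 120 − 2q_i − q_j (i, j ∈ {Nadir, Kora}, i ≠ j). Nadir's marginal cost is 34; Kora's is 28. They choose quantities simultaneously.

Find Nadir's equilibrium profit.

Mine Nadir's profit: π = q_{Nadir}(120 − 2q_{Nadir} − q_{Kora}) − 34q_{Nadir}.
∂π/∂q_{Nadir} = 86 − 4q_{Nadir} − q_{Kora} = 0 ⇒ q_{Nadir} = 21.5 − 0.25q_{Kora}.
Similarly q_{Kora} = 23 − 0.25q_{Nadir}.
Plugging q_{Kora} into Nadir's best response: q_{Nadir} = 21.5 − 0.25(23 − 0.25q_{Nadir}) ⇒ 0.9375q_{Nadir} = 15.75, so q_{Nadir} = 16.8.
Then q_{Kora} = 23 − 0.25·16.8 = 18.8.
P_{Nadir} = 120 − 2·16.8 − 18.8 = 67.6.
Profit = (67.6 − 34)·16.8 = 564.48.

564.48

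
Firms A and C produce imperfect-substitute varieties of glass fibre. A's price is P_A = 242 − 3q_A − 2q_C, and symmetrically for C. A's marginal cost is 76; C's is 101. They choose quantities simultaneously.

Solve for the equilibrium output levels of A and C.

22.3125, 16.0625

Firm A's profit: π = q_A(242 − 3q_A − 2q_C) − 76q_A.
∂π/∂q_A = 166 − 6q_A − 2q_C = 0 ⇒ q_A = 83/3 − (1/3)q_C.
Similarly q_C = 23.5 − (1/3)q_A.
Substituting the second reaction function into the first: q_A = 83/3 − (1/3)(23.5 − (1/3)q_A), which gives (8/9)q_A = 119/6 ⇒ q_A = 22.3125.
Then q_C = 23.5 − (1/3)·22.3125 = 16.0625.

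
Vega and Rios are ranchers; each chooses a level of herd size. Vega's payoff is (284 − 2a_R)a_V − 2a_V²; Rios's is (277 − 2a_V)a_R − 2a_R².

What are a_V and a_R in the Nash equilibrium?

48.5, 45

Expanding Vega's payoff: 284a_V − 2a_Ra_V − 2a_V².
∂π/∂a_V = 284 − 2a_R − 4a_V = 0, so a_V = 71 − 0.5a_R.
Likewise for Rios: a_R = 69.25 − 0.5a_V.
Substituting the second reaction function into the first: a_V = 71 − 0.5(69.25 − 0.5a_V), which gives 0.75a_V = 36.375 ⇒ a_V = 48.5.
Then a_R = 69.25 − 0.5·48.5 = 45.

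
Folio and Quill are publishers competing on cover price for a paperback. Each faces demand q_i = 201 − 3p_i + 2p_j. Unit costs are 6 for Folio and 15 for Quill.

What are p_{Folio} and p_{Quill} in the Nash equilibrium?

Folio's profit: π = (p_{Folio} − 6)(201 − 3p_{Folio} + 2p_{Quill}).
∂π/∂p_{Folio} = 219 − 6p_{Folio} + 2p_{Quill} = 0 ⇒ p_{Folio} = 36.5 + (1/3)p_{Quill}.
Similarly p_{Quill} = 41 + (1/3)p_{Folio}.
Plugging p_{Quill} into Folio's best response: p_{Folio} = 36.5 + (1/3)(41 + (1/3)p_{Folio}) ⇒ (8/9)p_{Folio} = 301/6, so p_{Folio} = 56.4375.
Then p_{Quill} = 41 + (1/3)·56.4375 = 59.8125.

56.4375, 59.8125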